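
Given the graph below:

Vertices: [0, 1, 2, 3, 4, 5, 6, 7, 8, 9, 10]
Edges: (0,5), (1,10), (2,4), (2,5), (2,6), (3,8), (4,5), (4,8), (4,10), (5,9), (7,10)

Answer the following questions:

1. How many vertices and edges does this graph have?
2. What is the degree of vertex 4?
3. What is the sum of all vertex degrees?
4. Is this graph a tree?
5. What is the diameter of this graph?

Count: 11 vertices, 11 edges.
Vertex 4 has neighbors [2, 5, 8, 10], degree = 4.
Handshaking lemma: 2 * 11 = 22.
A tree on 11 vertices has 10 edges. This graph has 11 edges (1 extra). Not a tree.
Diameter (longest shortest path) = 4.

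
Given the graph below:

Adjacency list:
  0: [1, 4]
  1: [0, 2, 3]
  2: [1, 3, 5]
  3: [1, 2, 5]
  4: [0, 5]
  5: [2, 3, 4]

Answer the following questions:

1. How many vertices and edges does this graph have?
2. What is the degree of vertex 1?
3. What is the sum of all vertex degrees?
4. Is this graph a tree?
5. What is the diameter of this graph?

Count: 6 vertices, 8 edges.
Vertex 1 has neighbors [0, 2, 3], degree = 3.
Handshaking lemma: 2 * 8 = 16.
A tree on 6 vertices has 5 edges. This graph has 8 edges (3 extra). Not a tree.
Diameter (longest shortest path) = 2.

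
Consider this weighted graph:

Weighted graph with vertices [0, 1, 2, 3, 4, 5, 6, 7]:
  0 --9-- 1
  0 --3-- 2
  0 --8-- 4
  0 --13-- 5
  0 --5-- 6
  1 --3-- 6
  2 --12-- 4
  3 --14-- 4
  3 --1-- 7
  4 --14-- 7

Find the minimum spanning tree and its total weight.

Applying Kruskal's algorithm (sort edges by weight, add if no cycle):
  Add (3,7) w=1
  Add (0,2) w=3
  Add (1,6) w=3
  Add (0,6) w=5
  Add (0,4) w=8
  Skip (0,1) w=9 (creates cycle)
  Skip (2,4) w=12 (creates cycle)
  Add (0,5) w=13
  Add (3,4) w=14
  Skip (4,7) w=14 (creates cycle)
MST weight = 47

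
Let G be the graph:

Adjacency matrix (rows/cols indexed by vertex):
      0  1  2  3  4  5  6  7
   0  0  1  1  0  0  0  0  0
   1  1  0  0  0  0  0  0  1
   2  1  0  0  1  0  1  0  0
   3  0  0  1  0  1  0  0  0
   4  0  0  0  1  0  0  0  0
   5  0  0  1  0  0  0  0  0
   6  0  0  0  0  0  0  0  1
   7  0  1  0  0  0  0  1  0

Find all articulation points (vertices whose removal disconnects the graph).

An articulation point is a vertex whose removal disconnects the graph.
Articulation points: [0, 1, 2, 3, 7]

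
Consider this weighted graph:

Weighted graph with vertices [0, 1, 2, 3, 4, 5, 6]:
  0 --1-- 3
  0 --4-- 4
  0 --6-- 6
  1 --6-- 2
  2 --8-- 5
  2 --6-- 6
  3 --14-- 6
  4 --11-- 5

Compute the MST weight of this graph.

Applying Kruskal's algorithm (sort edges by weight, add if no cycle):
  Add (0,3) w=1
  Add (0,4) w=4
  Add (0,6) w=6
  Add (1,2) w=6
  Add (2,6) w=6
  Add (2,5) w=8
  Skip (4,5) w=11 (creates cycle)
  Skip (3,6) w=14 (creates cycle)
MST weight = 31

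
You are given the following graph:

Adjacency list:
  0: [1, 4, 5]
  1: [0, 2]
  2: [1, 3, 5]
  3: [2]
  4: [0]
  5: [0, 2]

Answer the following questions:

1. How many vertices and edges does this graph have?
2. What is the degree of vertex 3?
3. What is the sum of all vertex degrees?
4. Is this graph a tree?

Count: 6 vertices, 6 edges.
Vertex 3 has neighbors [2], degree = 1.
Handshaking lemma: 2 * 6 = 12.
A tree on 6 vertices has 5 edges. This graph has 6 edges (1 extra). Not a tree.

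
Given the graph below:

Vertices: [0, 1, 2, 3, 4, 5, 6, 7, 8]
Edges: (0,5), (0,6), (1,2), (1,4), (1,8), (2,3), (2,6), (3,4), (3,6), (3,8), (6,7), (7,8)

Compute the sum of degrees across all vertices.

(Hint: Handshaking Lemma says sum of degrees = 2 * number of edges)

Count edges: 12 edges.
By Handshaking Lemma: sum of degrees = 2 * 12 = 24.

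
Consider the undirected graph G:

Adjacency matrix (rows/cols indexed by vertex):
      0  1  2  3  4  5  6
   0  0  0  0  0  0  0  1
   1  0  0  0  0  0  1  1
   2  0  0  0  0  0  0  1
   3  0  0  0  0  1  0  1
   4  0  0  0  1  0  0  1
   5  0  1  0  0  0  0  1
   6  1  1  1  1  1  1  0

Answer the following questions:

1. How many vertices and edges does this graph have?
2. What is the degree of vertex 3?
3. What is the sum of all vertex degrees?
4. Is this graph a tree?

Count: 7 vertices, 8 edges.
Vertex 3 has neighbors [4, 6], degree = 2.
Handshaking lemma: 2 * 8 = 16.
A tree on 7 vertices has 6 edges. This graph has 8 edges (2 extra). Not a tree.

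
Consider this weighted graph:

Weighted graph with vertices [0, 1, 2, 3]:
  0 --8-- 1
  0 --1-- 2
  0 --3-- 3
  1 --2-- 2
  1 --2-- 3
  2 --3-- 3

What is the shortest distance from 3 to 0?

Using Dijkstra's algorithm from vertex 3:
Shortest path: 3 -> 0
Total weight: 3 = 3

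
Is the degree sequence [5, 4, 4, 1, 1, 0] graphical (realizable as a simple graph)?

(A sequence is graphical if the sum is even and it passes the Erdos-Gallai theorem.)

Sum of degrees = 15. Sum is odd, so the sequence is NOT graphical.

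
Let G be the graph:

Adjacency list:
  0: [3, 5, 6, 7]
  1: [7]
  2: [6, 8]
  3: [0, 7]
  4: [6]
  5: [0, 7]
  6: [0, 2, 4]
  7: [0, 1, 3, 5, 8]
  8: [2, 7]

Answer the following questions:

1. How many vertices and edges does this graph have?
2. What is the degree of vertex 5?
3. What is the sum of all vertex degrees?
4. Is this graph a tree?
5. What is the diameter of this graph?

Count: 9 vertices, 11 edges.
Vertex 5 has neighbors [0, 7], degree = 2.
Handshaking lemma: 2 * 11 = 22.
A tree on 9 vertices has 8 edges. This graph has 11 edges (3 extra). Not a tree.
Diameter (longest shortest path) = 4.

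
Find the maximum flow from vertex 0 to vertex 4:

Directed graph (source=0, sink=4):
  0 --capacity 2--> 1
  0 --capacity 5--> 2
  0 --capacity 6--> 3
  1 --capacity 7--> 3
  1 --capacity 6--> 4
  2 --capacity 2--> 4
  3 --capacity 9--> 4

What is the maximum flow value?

Computing max flow:
  Flow on (0->1): 2/2
  Flow on (0->2): 2/5
  Flow on (0->3): 6/6
  Flow on (1->4): 2/6
  Flow on (2->4): 2/2
  Flow on (3->4): 6/9
Maximum flow = 10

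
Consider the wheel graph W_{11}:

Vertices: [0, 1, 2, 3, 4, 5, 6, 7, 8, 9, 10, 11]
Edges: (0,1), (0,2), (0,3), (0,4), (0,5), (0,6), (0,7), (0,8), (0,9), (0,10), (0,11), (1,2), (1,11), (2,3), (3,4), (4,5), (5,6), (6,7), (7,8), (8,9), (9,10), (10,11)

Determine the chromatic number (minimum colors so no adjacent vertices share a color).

W_{11} = C_{11} plus a hub adjacent to every cycle vertex.
The outer cycle needs 3 colors (odd cycle); the hub is adjacent to all of them so needs a fresh color.
Chromatic number = 3 + 1 = 4.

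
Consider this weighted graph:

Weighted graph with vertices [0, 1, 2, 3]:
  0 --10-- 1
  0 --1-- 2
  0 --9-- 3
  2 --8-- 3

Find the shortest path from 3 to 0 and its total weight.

Using Dijkstra's algorithm from vertex 3:
Shortest path: 3 -> 0
Total weight: 9 = 9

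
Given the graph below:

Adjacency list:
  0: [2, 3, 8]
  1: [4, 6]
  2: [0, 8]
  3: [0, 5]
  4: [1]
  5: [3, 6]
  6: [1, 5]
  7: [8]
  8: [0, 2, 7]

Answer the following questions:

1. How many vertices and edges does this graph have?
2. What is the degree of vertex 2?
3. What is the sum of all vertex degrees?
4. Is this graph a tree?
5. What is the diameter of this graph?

Count: 9 vertices, 9 edges.
Vertex 2 has neighbors [0, 8], degree = 2.
Handshaking lemma: 2 * 9 = 18.
A tree on 9 vertices has 8 edges. This graph has 9 edges (1 extra). Not a tree.
Diameter (longest shortest path) = 7.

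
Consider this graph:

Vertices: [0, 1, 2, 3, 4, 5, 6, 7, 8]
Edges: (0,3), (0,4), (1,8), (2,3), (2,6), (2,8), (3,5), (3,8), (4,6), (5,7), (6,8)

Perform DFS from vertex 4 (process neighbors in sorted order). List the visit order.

DFS from vertex 4 (neighbors processed in ascending order):
Visit order: 4, 0, 3, 2, 6, 8, 1, 5, 7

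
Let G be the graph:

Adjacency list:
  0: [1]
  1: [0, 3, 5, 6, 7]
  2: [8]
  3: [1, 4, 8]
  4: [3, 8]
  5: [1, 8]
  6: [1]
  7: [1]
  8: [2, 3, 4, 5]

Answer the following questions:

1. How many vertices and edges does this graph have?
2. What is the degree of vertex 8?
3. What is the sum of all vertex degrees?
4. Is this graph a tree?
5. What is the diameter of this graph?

Count: 9 vertices, 10 edges.
Vertex 8 has neighbors [2, 3, 4, 5], degree = 4.
Handshaking lemma: 2 * 10 = 20.
A tree on 9 vertices has 8 edges. This graph has 10 edges (2 extra). Not a tree.
Diameter (longest shortest path) = 4.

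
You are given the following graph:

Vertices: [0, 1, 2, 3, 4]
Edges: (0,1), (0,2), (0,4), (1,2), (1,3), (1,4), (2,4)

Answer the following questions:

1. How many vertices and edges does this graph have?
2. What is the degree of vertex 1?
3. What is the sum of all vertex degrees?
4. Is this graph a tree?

Count: 5 vertices, 7 edges.
Vertex 1 has neighbors [0, 2, 3, 4], degree = 4.
Handshaking lemma: 2 * 7 = 14.
A tree on 5 vertices has 4 edges. This graph has 7 edges (3 extra). Not a tree.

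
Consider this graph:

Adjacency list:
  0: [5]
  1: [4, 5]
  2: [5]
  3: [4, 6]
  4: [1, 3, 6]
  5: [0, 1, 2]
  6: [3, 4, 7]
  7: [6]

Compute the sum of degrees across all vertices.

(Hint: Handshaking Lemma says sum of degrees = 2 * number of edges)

Count edges: 8 edges.
By Handshaking Lemma: sum of degrees = 2 * 8 = 16.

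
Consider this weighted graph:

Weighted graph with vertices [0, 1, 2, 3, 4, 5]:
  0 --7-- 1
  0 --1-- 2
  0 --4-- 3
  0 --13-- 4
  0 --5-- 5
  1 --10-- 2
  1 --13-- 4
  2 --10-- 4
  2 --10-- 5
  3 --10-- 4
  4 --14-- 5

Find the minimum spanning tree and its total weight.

Applying Kruskal's algorithm (sort edges by weight, add if no cycle):
  Add (0,2) w=1
  Add (0,3) w=4
  Add (0,5) w=5
  Add (0,1) w=7
  Skip (1,2) w=10 (creates cycle)
  Add (2,4) w=10
  Skip (2,5) w=10 (creates cycle)
  Skip (3,4) w=10 (creates cycle)
  Skip (0,4) w=13 (creates cycle)
  Skip (1,4) w=13 (creates cycle)
  Skip (4,5) w=14 (creates cycle)
MST weight = 27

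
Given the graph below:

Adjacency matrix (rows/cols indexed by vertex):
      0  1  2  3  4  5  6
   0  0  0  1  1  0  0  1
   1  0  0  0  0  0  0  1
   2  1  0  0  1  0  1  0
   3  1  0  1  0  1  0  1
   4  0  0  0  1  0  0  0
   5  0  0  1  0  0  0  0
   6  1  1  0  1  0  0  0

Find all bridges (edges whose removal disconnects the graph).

A bridge is an edge whose removal increases the number of connected components.
Bridges found: (1,6), (2,5), (3,4)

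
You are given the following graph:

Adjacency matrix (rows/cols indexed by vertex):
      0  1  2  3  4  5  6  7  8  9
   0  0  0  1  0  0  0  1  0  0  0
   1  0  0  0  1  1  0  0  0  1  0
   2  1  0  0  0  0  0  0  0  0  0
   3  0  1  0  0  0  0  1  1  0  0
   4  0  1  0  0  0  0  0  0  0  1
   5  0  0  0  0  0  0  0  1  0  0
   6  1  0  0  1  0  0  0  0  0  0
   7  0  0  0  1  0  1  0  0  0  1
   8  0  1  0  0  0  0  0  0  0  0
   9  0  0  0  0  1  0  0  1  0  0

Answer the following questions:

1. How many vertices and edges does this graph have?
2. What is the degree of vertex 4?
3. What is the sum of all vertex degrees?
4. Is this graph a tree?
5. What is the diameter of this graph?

Count: 10 vertices, 10 edges.
Vertex 4 has neighbors [1, 9], degree = 2.
Handshaking lemma: 2 * 10 = 20.
A tree on 10 vertices has 9 edges. This graph has 10 edges (1 extra). Not a tree.
Diameter (longest shortest path) = 5.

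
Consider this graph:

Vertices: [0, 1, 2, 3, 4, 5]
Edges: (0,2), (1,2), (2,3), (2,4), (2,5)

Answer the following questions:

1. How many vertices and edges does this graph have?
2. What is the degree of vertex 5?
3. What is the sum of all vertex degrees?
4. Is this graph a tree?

Count: 6 vertices, 5 edges.
Vertex 5 has neighbors [2], degree = 1.
Handshaking lemma: 2 * 5 = 10.
A graph is a tree iff it is connected and has exactly n-1 edges. This graph is connected (all 6 vertices in one component) and has 6-1 = 5 edges. It is a tree.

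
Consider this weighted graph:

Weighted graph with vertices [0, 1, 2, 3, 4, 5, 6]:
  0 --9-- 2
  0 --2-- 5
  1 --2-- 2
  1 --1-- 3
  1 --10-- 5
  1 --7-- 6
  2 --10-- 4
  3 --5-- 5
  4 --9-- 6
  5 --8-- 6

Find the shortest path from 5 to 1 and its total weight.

Using Dijkstra's algorithm from vertex 5:
Shortest path: 5 -> 3 -> 1
Total weight: 5 + 1 = 6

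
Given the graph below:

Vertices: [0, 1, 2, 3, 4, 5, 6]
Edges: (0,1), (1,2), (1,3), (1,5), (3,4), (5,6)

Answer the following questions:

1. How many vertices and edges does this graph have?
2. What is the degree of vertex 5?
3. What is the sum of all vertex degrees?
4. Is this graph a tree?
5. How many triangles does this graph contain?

Count: 7 vertices, 6 edges.
Vertex 5 has neighbors [1, 6], degree = 2.
Handshaking lemma: 2 * 6 = 12.
A graph is a tree iff it is connected and has exactly n-1 edges. This graph is connected (all 7 vertices in one component) and has 7-1 = 6 edges. It is a tree.
Number of triangles = 0.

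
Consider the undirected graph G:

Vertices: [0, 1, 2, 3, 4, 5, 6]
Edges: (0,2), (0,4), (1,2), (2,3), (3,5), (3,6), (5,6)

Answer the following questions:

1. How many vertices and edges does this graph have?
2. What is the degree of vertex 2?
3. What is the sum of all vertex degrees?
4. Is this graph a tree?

Count: 7 vertices, 7 edges.
Vertex 2 has neighbors [0, 1, 3], degree = 3.
Handshaking lemma: 2 * 7 = 14.
A tree on 7 vertices has 6 edges. This graph has 7 edges (1 extra). Not a tree.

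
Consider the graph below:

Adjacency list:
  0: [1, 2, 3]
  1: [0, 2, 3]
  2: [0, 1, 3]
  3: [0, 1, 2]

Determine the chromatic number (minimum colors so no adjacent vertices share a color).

The graph has a maximum clique of size 4 (lower bound on chromatic number).
A valid 4-coloring: {0: 0, 1: 1, 2: 2, 3: 3}.
Chromatic number = 4.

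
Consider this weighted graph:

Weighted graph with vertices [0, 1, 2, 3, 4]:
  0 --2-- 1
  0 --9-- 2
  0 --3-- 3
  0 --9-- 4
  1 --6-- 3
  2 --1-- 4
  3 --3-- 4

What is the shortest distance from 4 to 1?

Using Dijkstra's algorithm from vertex 4:
Shortest path: 4 -> 3 -> 0 -> 1
Total weight: 3 + 3 + 2 = 8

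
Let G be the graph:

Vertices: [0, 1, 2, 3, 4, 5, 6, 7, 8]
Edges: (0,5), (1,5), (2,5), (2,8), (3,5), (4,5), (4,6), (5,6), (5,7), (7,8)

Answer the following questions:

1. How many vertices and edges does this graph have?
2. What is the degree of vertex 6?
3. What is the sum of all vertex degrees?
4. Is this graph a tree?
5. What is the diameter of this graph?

Count: 9 vertices, 10 edges.
Vertex 6 has neighbors [4, 5], degree = 2.
Handshaking lemma: 2 * 10 = 20.
A tree on 9 vertices has 8 edges. This graph has 10 edges (2 extra). Not a tree.
Diameter (longest shortest path) = 3.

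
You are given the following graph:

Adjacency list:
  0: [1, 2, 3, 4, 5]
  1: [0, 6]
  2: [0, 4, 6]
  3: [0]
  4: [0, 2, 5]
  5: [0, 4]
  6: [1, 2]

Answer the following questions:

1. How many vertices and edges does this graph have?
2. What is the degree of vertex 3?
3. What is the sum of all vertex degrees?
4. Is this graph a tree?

Count: 7 vertices, 9 edges.
Vertex 3 has neighbors [0], degree = 1.
Handshaking lemma: 2 * 9 = 18.
A tree on 7 vertices has 6 edges. This graph has 9 edges (3 extra). Not a tree.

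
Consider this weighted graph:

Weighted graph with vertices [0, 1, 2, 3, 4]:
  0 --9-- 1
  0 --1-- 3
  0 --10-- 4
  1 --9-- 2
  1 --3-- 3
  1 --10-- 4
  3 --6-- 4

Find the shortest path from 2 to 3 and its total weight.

Using Dijkstra's algorithm from vertex 2:
Shortest path: 2 -> 1 -> 3
Total weight: 9 + 3 = 12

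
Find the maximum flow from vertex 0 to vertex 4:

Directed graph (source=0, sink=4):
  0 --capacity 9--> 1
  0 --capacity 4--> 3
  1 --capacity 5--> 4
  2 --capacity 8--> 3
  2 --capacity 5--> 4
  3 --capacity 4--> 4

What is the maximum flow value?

Computing max flow:
  Flow on (0->1): 5/9
  Flow on (0->3): 4/4
  Flow on (1->4): 5/5
  Flow on (3->4): 4/4
Maximum flow = 9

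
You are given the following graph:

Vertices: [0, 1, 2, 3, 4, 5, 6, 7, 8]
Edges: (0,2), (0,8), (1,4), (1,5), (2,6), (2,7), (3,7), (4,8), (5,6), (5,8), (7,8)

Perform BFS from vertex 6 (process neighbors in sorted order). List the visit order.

BFS from vertex 6 (neighbors processed in ascending order):
Visit order: 6, 2, 5, 0, 7, 1, 8, 3, 4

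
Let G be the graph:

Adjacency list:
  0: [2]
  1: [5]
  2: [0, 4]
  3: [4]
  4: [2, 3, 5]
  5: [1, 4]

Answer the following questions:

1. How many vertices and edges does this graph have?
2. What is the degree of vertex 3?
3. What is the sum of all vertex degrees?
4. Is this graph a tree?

Count: 6 vertices, 5 edges.
Vertex 3 has neighbors [4], degree = 1.
Handshaking lemma: 2 * 5 = 10.
A graph is a tree iff it is connected and has exactly n-1 edges. This graph is connected (all 6 vertices in one component) and has 6-1 = 5 edges. It is a tree.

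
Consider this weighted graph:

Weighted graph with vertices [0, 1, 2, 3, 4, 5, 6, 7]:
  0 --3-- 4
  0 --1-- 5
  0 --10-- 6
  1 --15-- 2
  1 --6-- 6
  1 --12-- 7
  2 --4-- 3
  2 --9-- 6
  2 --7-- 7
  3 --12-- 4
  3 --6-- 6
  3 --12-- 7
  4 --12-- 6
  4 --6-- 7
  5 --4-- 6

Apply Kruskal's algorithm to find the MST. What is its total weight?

Applying Kruskal's algorithm (sort edges by weight, add if no cycle):
  Add (0,5) w=1
  Add (0,4) w=3
  Add (2,3) w=4
  Add (5,6) w=4
  Add (1,6) w=6
  Add (3,6) w=6
  Add (4,7) w=6
  Skip (2,7) w=7 (creates cycle)
  Skip (2,6) w=9 (creates cycle)
  Skip (0,6) w=10 (creates cycle)
  Skip (1,7) w=12 (creates cycle)
  Skip (3,4) w=12 (creates cycle)
  Skip (3,7) w=12 (creates cycle)
  Skip (4,6) w=12 (creates cycle)
  Skip (1,2) w=15 (creates cycle)
MST weight = 30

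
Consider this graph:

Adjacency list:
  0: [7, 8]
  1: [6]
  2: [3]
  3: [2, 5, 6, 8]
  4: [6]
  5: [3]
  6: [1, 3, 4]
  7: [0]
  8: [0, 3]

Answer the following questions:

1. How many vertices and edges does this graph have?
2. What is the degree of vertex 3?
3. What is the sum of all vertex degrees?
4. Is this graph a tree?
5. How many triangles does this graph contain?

Count: 9 vertices, 8 edges.
Vertex 3 has neighbors [2, 5, 6, 8], degree = 4.
Handshaking lemma: 2 * 8 = 16.
A graph is a tree iff it is connected and has exactly n-1 edges. This graph is connected (all 9 vertices in one component) and has 9-1 = 8 edges. It is a tree.
Number of triangles = 0.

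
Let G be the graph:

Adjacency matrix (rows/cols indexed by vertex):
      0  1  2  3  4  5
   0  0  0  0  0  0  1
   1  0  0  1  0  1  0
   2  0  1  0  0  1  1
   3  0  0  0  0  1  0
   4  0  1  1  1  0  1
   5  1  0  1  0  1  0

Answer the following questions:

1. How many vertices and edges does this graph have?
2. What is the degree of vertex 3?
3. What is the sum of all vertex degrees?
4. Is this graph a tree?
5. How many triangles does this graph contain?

Count: 6 vertices, 7 edges.
Vertex 3 has neighbors [4], degree = 1.
Handshaking lemma: 2 * 7 = 14.
A tree on 6 vertices has 5 edges. This graph has 7 edges (2 extra). Not a tree.
Number of triangles = 2.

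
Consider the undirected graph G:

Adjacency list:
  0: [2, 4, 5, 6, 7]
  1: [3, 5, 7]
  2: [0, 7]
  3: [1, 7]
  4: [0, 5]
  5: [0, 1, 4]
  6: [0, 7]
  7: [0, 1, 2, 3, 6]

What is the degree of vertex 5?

Vertex 5 has neighbors [0, 1, 4], so deg(5) = 3.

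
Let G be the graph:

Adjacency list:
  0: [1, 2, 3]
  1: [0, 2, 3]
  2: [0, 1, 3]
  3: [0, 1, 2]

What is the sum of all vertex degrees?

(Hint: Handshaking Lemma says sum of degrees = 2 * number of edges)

Count edges: 6 edges.
By Handshaking Lemma: sum of degrees = 2 * 6 = 12.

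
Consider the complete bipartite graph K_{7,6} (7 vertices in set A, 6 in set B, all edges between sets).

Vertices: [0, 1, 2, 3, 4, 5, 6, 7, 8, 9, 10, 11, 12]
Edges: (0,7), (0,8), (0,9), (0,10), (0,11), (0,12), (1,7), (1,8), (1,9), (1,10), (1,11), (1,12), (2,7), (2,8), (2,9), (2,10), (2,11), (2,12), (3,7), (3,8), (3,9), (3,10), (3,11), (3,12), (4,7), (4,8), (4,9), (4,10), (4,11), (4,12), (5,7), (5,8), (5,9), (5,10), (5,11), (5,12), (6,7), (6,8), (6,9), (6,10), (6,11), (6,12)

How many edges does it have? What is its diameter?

K_{7,6} has 7 * 6 = 42 edges.
Any vertex reaches any opposite-side vertex in 1 step; same-side vertices reach in 2 steps via any opposite-side vertex.
Diameter = 2.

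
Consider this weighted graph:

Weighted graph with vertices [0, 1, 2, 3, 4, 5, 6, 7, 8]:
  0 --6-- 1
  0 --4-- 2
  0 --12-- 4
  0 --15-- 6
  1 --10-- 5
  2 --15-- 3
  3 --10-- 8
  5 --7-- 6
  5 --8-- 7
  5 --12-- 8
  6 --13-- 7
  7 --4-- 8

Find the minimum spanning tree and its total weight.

Applying Kruskal's algorithm (sort edges by weight, add if no cycle):
  Add (0,2) w=4
  Add (7,8) w=4
  Add (0,1) w=6
  Add (5,6) w=7
  Add (5,7) w=8
  Add (1,5) w=10
  Add (3,8) w=10
  Add (0,4) w=12
  Skip (5,8) w=12 (creates cycle)
  Skip (6,7) w=13 (creates cycle)
  Skip (0,6) w=15 (creates cycle)
  Skip (2,3) w=15 (creates cycle)
MST weight = 61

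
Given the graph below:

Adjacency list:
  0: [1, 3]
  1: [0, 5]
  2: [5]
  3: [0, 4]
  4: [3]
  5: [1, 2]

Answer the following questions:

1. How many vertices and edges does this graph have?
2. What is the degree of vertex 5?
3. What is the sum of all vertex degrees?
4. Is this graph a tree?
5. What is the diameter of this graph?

Count: 6 vertices, 5 edges.
Vertex 5 has neighbors [1, 2], degree = 2.
Handshaking lemma: 2 * 5 = 10.
A graph is a tree iff it is connected and has exactly n-1 edges. This graph is connected (all 6 vertices in one component) and has 6-1 = 5 edges. It is a tree.
Diameter (longest shortest path) = 5.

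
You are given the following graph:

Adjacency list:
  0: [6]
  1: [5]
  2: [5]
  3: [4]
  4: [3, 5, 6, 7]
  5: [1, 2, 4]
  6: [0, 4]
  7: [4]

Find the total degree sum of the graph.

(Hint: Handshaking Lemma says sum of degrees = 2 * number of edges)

Count edges: 7 edges.
By Handshaking Lemma: sum of degrees = 2 * 7 = 14.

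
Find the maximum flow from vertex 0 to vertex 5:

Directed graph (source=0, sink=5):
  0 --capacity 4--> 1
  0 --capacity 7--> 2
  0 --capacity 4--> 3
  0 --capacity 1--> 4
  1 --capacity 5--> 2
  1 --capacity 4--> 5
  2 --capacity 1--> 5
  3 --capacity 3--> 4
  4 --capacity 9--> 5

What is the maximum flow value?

Computing max flow:
  Flow on (0->1): 4/4
  Flow on (0->2): 1/7
  Flow on (0->3): 3/4
  Flow on (0->4): 1/1
  Flow on (1->5): 4/4
  Flow on (2->5): 1/1
  Flow on (3->4): 3/3
  Flow on (4->5): 4/9
Maximum flow = 9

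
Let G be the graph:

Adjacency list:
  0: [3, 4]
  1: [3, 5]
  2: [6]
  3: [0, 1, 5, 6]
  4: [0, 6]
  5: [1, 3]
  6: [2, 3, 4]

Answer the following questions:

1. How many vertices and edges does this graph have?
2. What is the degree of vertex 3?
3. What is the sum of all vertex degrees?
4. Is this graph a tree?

Count: 7 vertices, 8 edges.
Vertex 3 has neighbors [0, 1, 5, 6], degree = 4.
Handshaking lemma: 2 * 8 = 16.
A tree on 7 vertices has 6 edges. This graph has 8 edges (2 extra). Not a tree.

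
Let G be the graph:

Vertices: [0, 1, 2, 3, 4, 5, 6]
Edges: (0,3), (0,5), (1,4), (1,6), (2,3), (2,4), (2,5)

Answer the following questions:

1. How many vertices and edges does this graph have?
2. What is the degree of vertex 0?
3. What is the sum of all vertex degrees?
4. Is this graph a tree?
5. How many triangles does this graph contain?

Count: 7 vertices, 7 edges.
Vertex 0 has neighbors [3, 5], degree = 2.
Handshaking lemma: 2 * 7 = 14.
A tree on 7 vertices has 6 edges. This graph has 7 edges (1 extra). Not a tree.
Number of triangles = 0.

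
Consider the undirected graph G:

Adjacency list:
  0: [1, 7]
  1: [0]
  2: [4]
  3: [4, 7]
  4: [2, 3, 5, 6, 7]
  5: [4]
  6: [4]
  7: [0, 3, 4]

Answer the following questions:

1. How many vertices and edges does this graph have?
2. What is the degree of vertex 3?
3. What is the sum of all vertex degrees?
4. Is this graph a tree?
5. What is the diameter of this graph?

Count: 8 vertices, 8 edges.
Vertex 3 has neighbors [4, 7], degree = 2.
Handshaking lemma: 2 * 8 = 16.
A tree on 8 vertices has 7 edges. This graph has 8 edges (1 extra). Not a tree.
Diameter (longest shortest path) = 4.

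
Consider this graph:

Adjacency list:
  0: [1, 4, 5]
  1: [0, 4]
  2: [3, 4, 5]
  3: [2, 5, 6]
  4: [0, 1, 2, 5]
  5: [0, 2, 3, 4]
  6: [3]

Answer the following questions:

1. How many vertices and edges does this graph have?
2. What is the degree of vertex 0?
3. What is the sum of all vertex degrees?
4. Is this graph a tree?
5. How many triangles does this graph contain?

Count: 7 vertices, 10 edges.
Vertex 0 has neighbors [1, 4, 5], degree = 3.
Handshaking lemma: 2 * 10 = 20.
A tree on 7 vertices has 6 edges. This graph has 10 edges (4 extra). Not a tree.
Number of triangles = 4.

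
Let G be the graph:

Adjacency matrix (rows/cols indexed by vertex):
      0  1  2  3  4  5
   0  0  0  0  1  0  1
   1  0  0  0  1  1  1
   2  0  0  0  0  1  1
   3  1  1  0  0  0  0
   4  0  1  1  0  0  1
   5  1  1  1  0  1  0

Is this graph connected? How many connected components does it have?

Checking connectivity: the graph has 1 connected component(s).
All vertices are reachable from each other. The graph IS connected.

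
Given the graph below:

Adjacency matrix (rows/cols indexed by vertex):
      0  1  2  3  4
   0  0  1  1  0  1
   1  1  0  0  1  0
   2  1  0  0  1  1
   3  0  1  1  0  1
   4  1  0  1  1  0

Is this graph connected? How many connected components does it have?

Checking connectivity: the graph has 1 connected component(s).
All vertices are reachable from each other. The graph IS connected.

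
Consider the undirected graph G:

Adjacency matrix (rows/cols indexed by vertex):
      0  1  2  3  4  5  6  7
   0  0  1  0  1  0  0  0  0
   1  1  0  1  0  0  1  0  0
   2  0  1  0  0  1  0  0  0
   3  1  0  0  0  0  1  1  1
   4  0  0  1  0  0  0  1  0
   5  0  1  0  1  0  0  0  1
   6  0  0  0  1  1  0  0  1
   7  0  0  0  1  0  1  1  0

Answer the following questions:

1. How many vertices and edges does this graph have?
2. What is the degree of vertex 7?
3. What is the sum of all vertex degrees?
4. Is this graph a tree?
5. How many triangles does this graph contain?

Count: 8 vertices, 11 edges.
Vertex 7 has neighbors [3, 5, 6], degree = 3.
Handshaking lemma: 2 * 11 = 22.
A tree on 8 vertices has 7 edges. This graph has 11 edges (4 extra). Not a tree.
Number of triangles = 2.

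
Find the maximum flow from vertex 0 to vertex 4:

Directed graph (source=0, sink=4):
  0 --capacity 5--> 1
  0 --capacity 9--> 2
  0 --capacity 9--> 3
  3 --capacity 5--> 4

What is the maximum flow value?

Computing max flow:
  Flow on (0->3): 5/9
  Flow on (3->4): 5/5
Maximum flow = 5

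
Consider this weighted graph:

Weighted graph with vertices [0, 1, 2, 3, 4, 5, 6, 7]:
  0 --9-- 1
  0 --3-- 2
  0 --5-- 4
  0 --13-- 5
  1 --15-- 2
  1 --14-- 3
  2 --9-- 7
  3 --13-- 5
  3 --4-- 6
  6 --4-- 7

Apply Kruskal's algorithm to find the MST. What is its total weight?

Applying Kruskal's algorithm (sort edges by weight, add if no cycle):
  Add (0,2) w=3
  Add (3,6) w=4
  Add (6,7) w=4
  Add (0,4) w=5
  Add (0,1) w=9
  Add (2,7) w=9
  Add (0,5) w=13
  Skip (3,5) w=13 (creates cycle)
  Skip (1,3) w=14 (creates cycle)
  Skip (1,2) w=15 (creates cycle)
MST weight = 47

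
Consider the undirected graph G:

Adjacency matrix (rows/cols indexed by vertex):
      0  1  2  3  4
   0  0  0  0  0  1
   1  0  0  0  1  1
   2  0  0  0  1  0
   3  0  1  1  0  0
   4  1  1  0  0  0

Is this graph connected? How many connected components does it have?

Checking connectivity: the graph has 1 connected component(s).
All vertices are reachable from each other. The graph IS connected.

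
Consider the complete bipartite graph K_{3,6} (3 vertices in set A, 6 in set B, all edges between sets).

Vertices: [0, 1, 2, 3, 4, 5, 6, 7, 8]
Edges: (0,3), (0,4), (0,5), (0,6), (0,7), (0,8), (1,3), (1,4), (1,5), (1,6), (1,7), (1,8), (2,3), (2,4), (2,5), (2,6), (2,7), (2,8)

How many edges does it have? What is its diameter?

K_{3,6} has 3 * 6 = 18 edges.
Any vertex reaches any opposite-side vertex in 1 step; same-side vertices reach in 2 steps via any opposite-side vertex.
Diameter = 2.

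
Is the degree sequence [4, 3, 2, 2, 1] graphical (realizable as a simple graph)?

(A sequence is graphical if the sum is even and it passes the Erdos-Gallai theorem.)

Sum of degrees = 12. Sum is even and passes Erdos-Gallai. The sequence IS graphical.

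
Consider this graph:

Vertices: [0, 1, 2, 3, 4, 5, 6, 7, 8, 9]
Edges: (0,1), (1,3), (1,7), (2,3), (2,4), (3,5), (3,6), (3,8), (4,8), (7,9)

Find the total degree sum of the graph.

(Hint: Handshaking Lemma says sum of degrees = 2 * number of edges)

Count edges: 10 edges.
By Handshaking Lemma: sum of degrees = 2 * 10 = 20.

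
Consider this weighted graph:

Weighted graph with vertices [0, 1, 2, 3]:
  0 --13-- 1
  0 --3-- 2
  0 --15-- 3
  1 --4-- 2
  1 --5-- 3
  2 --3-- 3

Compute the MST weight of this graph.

Applying Kruskal's algorithm (sort edges by weight, add if no cycle):
  Add (0,2) w=3
  Add (2,3) w=3
  Add (1,2) w=4
  Skip (1,3) w=5 (creates cycle)
  Skip (0,1) w=13 (creates cycle)
  Skip (0,3) w=15 (creates cycle)
MST weight = 10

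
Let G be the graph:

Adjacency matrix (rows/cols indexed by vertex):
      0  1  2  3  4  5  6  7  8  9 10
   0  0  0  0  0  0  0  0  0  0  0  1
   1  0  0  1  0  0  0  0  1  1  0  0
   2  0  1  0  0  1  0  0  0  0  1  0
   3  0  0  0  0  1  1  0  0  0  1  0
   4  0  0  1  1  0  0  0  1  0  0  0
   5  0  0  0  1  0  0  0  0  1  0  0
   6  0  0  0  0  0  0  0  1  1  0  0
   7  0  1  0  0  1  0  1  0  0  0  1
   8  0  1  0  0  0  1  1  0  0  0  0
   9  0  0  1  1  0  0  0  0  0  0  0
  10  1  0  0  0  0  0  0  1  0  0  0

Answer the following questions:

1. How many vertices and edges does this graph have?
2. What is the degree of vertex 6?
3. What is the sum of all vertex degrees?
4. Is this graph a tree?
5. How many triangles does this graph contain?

Count: 11 vertices, 14 edges.
Vertex 6 has neighbors [7, 8], degree = 2.
Handshaking lemma: 2 * 14 = 28.
A tree on 11 vertices has 10 edges. This graph has 14 edges (4 extra). Not a tree.
Number of triangles = 0.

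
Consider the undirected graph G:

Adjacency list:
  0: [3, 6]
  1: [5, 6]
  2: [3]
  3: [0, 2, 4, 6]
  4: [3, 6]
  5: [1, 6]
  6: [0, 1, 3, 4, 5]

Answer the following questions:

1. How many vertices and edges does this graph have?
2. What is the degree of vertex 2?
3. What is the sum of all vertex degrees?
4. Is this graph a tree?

Count: 7 vertices, 9 edges.
Vertex 2 has neighbors [3], degree = 1.
Handshaking lemma: 2 * 9 = 18.
A tree on 7 vertices has 6 edges. This graph has 9 edges (3 extra). Not a tree.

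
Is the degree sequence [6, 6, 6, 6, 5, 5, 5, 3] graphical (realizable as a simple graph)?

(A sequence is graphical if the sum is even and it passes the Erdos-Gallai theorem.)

Sum of degrees = 42. Sum is even and passes Erdos-Gallai. The sequence IS graphical.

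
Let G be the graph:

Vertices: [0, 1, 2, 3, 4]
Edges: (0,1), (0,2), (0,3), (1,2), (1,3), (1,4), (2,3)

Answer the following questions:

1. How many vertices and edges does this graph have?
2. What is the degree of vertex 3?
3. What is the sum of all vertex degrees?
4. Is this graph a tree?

Count: 5 vertices, 7 edges.
Vertex 3 has neighbors [0, 1, 2], degree = 3.
Handshaking lemma: 2 * 7 = 14.
A tree on 5 vertices has 4 edges. This graph has 7 edges (3 extra). Not a tree.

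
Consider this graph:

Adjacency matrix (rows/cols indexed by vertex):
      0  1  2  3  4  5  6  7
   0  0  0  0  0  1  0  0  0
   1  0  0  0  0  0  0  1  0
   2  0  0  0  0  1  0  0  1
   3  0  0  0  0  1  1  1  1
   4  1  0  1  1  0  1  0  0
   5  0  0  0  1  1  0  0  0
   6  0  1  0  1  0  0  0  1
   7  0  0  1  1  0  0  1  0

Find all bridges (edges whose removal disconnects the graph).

A bridge is an edge whose removal increases the number of connected components.
Bridges found: (0,4), (1,6)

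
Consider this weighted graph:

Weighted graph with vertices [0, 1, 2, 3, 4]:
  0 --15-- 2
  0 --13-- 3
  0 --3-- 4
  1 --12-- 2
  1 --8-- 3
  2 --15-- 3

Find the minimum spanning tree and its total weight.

Applying Kruskal's algorithm (sort edges by weight, add if no cycle):
  Add (0,4) w=3
  Add (1,3) w=8
  Add (1,2) w=12
  Add (0,3) w=13
  Skip (0,2) w=15 (creates cycle)
  Skip (2,3) w=15 (creates cycle)
MST weight = 36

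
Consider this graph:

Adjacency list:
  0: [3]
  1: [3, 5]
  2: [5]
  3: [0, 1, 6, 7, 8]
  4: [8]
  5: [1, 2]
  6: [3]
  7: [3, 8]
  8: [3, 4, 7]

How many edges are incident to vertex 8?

Vertex 8 has neighbors [3, 4, 7], so deg(8) = 3.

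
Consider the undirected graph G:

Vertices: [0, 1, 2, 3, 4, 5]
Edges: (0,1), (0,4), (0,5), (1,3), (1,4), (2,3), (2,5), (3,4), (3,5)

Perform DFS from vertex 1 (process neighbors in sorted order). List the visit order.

DFS from vertex 1 (neighbors processed in ascending order):
Visit order: 1, 0, 4, 3, 2, 5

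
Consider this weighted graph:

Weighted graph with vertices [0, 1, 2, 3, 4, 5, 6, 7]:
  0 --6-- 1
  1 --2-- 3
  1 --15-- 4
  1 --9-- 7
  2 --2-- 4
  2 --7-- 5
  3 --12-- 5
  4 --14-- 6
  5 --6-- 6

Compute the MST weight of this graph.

Applying Kruskal's algorithm (sort edges by weight, add if no cycle):
  Add (1,3) w=2
  Add (2,4) w=2
  Add (0,1) w=6
  Add (5,6) w=6
  Add (2,5) w=7
  Add (1,7) w=9
  Add (3,5) w=12
  Skip (4,6) w=14 (creates cycle)
  Skip (1,4) w=15 (creates cycle)
MST weight = 44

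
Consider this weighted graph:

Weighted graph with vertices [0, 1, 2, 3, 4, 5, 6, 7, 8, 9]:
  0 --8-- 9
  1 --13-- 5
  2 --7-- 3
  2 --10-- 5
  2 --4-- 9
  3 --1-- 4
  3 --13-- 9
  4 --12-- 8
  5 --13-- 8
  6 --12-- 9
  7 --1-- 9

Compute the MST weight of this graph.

Applying Kruskal's algorithm (sort edges by weight, add if no cycle):
  Add (3,4) w=1
  Add (7,9) w=1
  Add (2,9) w=4
  Add (2,3) w=7
  Add (0,9) w=8
  Add (2,5) w=10
  Add (4,8) w=12
  Add (6,9) w=12
  Add (1,5) w=13
  Skip (3,9) w=13 (creates cycle)
  Skip (5,8) w=13 (creates cycle)
MST weight = 68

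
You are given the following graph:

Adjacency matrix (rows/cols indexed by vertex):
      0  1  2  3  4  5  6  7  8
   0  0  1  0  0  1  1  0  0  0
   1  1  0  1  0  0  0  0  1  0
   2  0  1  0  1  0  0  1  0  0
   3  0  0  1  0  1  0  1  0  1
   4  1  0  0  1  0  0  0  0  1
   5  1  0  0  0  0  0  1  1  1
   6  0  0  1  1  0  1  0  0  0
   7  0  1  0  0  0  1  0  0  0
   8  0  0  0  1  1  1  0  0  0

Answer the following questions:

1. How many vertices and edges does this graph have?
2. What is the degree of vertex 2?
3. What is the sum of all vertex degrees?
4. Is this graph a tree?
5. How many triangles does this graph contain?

Count: 9 vertices, 14 edges.
Vertex 2 has neighbors [1, 3, 6], degree = 3.
Handshaking lemma: 2 * 14 = 28.
A tree on 9 vertices has 8 edges. This graph has 14 edges (6 extra). Not a tree.
Number of triangles = 2.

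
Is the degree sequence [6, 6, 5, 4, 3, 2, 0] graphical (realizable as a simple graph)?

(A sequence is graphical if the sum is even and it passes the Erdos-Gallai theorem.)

Sum of degrees = 26. Sum is even but fails Erdos-Gallai. The sequence is NOT graphical.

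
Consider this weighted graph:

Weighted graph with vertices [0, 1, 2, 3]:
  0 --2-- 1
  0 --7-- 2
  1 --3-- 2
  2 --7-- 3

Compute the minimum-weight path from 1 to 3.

Using Dijkstra's algorithm from vertex 1:
Shortest path: 1 -> 2 -> 3
Total weight: 3 + 7 = 10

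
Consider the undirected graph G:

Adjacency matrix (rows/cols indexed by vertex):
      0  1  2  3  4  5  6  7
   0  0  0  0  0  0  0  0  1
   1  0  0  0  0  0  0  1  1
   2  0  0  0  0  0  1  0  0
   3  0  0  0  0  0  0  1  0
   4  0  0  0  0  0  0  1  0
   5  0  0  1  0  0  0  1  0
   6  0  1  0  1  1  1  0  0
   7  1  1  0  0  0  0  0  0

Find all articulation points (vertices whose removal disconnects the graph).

An articulation point is a vertex whose removal disconnects the graph.
Articulation points: [1, 5, 6, 7]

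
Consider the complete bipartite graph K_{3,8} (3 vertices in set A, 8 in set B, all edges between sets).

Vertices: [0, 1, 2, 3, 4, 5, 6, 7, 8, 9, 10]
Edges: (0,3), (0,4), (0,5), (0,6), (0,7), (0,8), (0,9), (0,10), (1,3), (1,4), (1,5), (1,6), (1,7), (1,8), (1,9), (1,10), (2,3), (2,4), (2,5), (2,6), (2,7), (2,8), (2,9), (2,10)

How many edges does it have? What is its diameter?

K_{3,8} has 3 * 8 = 24 edges.
Any vertex reaches any opposite-side vertex in 1 step; same-side vertices reach in 2 steps via any opposite-side vertex.
Diameter = 2.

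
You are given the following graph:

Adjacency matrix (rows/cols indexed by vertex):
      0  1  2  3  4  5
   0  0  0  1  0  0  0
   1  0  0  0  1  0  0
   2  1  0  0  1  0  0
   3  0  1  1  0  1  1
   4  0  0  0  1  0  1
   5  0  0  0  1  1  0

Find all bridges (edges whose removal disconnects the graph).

A bridge is an edge whose removal increases the number of connected components.
Bridges found: (0,2), (1,3), (2,3)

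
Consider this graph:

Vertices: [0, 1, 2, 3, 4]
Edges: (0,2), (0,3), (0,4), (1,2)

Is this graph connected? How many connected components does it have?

Checking connectivity: the graph has 1 connected component(s).
All vertices are reachable from each other. The graph IS connected.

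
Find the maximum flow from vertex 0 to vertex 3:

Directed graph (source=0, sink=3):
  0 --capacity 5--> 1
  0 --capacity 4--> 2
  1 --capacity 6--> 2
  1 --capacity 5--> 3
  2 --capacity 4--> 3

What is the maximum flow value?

Computing max flow:
  Flow on (0->1): 5/5
  Flow on (0->2): 4/4
  Flow on (1->3): 5/5
  Flow on (2->3): 4/4
Maximum flow = 9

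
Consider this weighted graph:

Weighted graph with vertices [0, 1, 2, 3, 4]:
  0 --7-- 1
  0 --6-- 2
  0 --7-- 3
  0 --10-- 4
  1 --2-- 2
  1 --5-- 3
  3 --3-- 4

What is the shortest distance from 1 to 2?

Using Dijkstra's algorithm from vertex 1:
Shortest path: 1 -> 2
Total weight: 2 = 2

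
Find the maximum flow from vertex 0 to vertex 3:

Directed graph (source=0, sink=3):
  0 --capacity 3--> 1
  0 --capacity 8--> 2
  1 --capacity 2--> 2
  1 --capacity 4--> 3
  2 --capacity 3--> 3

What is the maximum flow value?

Computing max flow:
  Flow on (0->1): 3/3
  Flow on (0->2): 3/8
  Flow on (1->3): 3/4
  Flow on (2->3): 3/3
Maximum flow = 6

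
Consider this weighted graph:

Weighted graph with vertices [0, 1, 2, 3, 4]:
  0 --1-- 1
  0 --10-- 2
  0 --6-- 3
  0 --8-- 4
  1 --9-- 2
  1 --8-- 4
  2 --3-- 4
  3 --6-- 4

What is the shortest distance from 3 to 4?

Using Dijkstra's algorithm from vertex 3:
Shortest path: 3 -> 4
Total weight: 6 = 6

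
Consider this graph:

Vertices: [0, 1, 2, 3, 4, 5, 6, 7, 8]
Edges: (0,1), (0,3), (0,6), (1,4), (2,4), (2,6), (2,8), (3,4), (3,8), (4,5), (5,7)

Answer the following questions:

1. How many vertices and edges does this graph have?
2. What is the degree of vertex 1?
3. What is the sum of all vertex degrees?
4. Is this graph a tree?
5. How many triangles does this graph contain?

Count: 9 vertices, 11 edges.
Vertex 1 has neighbors [0, 4], degree = 2.
Handshaking lemma: 2 * 11 = 22.
A tree on 9 vertices has 8 edges. This graph has 11 edges (3 extra). Not a tree.
Number of triangles = 0.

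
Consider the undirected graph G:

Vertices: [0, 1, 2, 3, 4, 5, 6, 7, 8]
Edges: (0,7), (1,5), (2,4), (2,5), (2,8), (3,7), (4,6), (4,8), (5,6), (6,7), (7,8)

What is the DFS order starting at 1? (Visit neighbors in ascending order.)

DFS from vertex 1 (neighbors processed in ascending order):
Visit order: 1, 5, 2, 4, 6, 7, 0, 3, 8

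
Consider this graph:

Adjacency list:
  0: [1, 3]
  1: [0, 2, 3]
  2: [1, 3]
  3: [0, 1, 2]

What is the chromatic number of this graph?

The graph has a maximum clique of size 3 (lower bound on chromatic number).
A valid 3-coloring: {0: 2, 1: 0, 2: 2, 3: 1}.
Chromatic number = 3.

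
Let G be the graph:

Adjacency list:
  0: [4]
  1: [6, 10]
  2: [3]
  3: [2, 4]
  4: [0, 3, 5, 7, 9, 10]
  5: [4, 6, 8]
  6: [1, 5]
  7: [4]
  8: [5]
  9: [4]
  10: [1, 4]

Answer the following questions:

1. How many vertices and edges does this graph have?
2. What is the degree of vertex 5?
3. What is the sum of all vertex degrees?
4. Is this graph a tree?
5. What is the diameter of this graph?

Count: 11 vertices, 11 edges.
Vertex 5 has neighbors [4, 6, 8], degree = 3.
Handshaking lemma: 2 * 11 = 22.
A tree on 11 vertices has 10 edges. This graph has 11 edges (1 extra). Not a tree.
Diameter (longest shortest path) = 4.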